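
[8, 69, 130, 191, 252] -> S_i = 8 + 61*i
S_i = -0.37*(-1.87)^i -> [-0.37, 0.69, -1.29, 2.42, -4.52]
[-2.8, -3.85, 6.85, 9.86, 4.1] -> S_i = Random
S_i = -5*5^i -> [-5, -25, -125, -625, -3125]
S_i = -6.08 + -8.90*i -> [-6.08, -14.98, -23.88, -32.78, -41.68]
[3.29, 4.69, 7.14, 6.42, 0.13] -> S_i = Random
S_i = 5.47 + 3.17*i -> [5.47, 8.64, 11.81, 14.98, 18.15]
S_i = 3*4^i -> [3, 12, 48, 192, 768]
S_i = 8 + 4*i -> [8, 12, 16, 20, 24]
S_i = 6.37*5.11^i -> [6.37, 32.55, 166.33, 849.97, 4343.33]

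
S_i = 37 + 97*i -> [37, 134, 231, 328, 425]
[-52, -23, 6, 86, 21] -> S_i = Random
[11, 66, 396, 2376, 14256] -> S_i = 11*6^i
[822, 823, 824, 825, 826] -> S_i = 822 + 1*i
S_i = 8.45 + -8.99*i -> [8.45, -0.54, -9.53, -18.52, -27.51]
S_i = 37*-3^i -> [37, -111, 333, -999, 2997]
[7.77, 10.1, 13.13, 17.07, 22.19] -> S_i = 7.77*1.30^i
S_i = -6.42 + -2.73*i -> [-6.42, -9.15, -11.88, -14.61, -17.34]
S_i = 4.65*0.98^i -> [4.65, 4.56, 4.47, 4.38, 4.29]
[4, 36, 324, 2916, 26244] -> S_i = 4*9^i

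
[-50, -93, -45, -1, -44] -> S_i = Random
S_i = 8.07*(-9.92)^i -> [8.07, -80.05, 794.14, -7877.87, 78148.42]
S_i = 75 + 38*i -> [75, 113, 151, 189, 227]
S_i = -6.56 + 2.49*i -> [-6.56, -4.07, -1.58, 0.91, 3.4]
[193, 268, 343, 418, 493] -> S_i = 193 + 75*i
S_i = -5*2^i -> [-5, -10, -20, -40, -80]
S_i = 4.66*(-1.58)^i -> [4.66, -7.36, 11.63, -18.38, 29.04]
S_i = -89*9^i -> [-89, -801, -7209, -64881, -583929]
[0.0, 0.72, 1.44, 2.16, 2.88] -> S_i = 0.00 + 0.72*i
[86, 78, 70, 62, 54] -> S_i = 86 + -8*i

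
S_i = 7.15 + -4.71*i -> [7.15, 2.44, -2.27, -6.98, -11.69]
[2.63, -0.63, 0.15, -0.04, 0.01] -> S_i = 2.63*(-0.24)^i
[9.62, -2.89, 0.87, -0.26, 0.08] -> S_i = 9.62*(-0.30)^i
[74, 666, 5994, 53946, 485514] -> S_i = 74*9^i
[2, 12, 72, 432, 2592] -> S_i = 2*6^i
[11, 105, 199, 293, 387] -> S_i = 11 + 94*i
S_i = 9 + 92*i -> [9, 101, 193, 285, 377]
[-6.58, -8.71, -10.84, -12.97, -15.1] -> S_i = -6.58 + -2.13*i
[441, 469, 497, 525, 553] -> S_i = 441 + 28*i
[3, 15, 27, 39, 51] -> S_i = 3 + 12*i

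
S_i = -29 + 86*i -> [-29, 57, 143, 229, 315]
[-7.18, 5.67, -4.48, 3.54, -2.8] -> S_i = -7.18*(-0.79)^i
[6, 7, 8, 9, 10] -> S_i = 6 + 1*i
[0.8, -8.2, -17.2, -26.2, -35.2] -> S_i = 0.80 + -9.00*i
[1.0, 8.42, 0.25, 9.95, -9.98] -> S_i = Random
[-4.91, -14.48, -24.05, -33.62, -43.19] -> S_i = -4.91 + -9.57*i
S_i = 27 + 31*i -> [27, 58, 89, 120, 151]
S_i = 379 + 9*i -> [379, 388, 397, 406, 415]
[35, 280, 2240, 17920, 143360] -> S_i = 35*8^i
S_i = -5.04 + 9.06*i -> [-5.04, 4.02, 13.08, 22.14, 31.2]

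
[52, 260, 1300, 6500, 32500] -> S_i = 52*5^i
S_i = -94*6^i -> [-94, -564, -3384, -20304, -121824]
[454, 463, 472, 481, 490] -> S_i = 454 + 9*i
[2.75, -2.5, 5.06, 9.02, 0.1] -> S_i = Random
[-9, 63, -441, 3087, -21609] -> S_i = -9*-7^i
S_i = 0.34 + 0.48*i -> [0.34, 0.82, 1.3, 1.78, 2.26]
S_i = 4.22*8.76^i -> [4.22, 36.97, 323.83, 2836.77, 24850.14]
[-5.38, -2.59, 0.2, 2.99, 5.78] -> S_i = -5.38 + 2.79*i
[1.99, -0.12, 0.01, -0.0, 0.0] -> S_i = 1.99*(-0.06)^i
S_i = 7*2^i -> [7, 14, 28, 56, 112]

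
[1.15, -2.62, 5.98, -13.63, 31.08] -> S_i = 1.15*(-2.28)^i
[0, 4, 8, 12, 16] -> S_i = 0 + 4*i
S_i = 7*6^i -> [7, 42, 252, 1512, 9072]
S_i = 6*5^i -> [6, 30, 150, 750, 3750]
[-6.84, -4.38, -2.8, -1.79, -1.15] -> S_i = -6.84*0.64^i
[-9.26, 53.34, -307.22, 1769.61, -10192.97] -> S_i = -9.26*(-5.76)^i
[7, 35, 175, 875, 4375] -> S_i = 7*5^i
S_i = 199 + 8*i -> [199, 207, 215, 223, 231]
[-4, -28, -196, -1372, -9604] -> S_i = -4*7^i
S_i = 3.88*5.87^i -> [3.88, 22.78, 133.69, 784.78, 4606.64]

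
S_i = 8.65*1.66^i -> [8.65, 14.36, 23.84, 39.57, 65.68]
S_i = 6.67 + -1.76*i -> [6.67, 4.91, 3.15, 1.39, -0.37]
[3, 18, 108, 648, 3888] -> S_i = 3*6^i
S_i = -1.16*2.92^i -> [-1.16, -3.39, -9.89, -28.88, -84.33]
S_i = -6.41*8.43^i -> [-6.41, -54.04, -455.53, -3840.08, -32371.91]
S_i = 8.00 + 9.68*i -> [8.0, 17.68, 27.36, 37.04, 46.72]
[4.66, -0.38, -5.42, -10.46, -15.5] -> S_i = 4.66 + -5.04*i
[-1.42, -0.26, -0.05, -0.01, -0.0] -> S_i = -1.42*0.18^i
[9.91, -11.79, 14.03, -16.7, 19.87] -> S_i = 9.91*(-1.19)^i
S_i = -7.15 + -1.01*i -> [-7.15, -8.16, -9.17, -10.18, -11.19]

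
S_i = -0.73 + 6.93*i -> [-0.73, 6.2, 13.13, 20.06, 26.99]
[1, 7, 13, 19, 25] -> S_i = 1 + 6*i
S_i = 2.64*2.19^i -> [2.64, 5.78, 12.66, 27.73, 60.73]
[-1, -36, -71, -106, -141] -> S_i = -1 + -35*i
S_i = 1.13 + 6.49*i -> [1.13, 7.62, 14.11, 20.6, 27.09]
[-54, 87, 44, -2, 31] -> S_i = Random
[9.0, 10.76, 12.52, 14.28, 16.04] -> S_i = 9.00 + 1.76*i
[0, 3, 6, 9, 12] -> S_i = 0 + 3*i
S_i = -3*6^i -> [-3, -18, -108, -648, -3888]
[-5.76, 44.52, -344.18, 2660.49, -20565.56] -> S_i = -5.76*(-7.73)^i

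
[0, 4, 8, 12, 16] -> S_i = 0 + 4*i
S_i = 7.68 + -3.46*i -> [7.68, 4.22, 0.76, -2.7, -6.16]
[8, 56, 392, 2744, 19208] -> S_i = 8*7^i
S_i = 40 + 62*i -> [40, 102, 164, 226, 288]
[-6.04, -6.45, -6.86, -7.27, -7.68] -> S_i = -6.04 + -0.41*i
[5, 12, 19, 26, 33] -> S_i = 5 + 7*i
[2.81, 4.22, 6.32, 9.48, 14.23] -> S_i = 2.81*1.50^i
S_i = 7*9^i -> [7, 63, 567, 5103, 45927]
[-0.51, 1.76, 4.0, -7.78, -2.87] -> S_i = Random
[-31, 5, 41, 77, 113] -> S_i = -31 + 36*i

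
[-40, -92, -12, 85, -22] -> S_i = Random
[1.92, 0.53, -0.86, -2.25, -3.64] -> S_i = 1.92 + -1.39*i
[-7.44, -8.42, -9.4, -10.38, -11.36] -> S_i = -7.44 + -0.98*i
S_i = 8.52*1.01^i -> [8.52, 8.61, 8.69, 8.78, 8.87]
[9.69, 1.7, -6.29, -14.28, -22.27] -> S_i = 9.69 + -7.99*i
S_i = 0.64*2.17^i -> [0.64, 1.39, 3.01, 6.54, 14.19]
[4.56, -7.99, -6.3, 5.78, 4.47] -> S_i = Random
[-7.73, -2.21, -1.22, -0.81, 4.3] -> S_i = Random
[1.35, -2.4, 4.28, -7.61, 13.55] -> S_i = 1.35*(-1.78)^i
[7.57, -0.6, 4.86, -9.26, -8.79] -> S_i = Random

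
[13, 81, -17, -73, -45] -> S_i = Random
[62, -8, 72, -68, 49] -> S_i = Random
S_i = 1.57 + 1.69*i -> [1.57, 3.26, 4.95, 6.64, 8.33]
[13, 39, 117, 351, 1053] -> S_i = 13*3^i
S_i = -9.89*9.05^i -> [-9.89, -89.5, -810.02, -7330.64, -66342.31]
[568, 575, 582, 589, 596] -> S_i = 568 + 7*i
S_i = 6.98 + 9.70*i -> [6.98, 16.68, 26.38, 36.08, 45.78]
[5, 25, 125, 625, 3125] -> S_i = 5*5^i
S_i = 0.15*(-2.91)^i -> [0.15, -0.44, 1.27, -3.7, 10.76]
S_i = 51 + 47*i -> [51, 98, 145, 192, 239]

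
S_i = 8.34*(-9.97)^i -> [8.34, -83.15, 829.0, -8265.16, 82403.69]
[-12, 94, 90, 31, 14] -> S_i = Random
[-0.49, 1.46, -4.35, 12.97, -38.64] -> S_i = -0.49*(-2.98)^i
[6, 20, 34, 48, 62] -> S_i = 6 + 14*i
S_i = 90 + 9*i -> [90, 99, 108, 117, 126]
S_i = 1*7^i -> [1, 7, 49, 343, 2401]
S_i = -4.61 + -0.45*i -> [-4.61, -5.06, -5.51, -5.96, -6.41]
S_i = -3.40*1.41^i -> [-3.4, -4.79, -6.76, -9.53, -13.44]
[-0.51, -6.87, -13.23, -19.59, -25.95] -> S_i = -0.51 + -6.36*i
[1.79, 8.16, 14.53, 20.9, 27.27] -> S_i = 1.79 + 6.37*i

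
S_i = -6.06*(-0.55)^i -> [-6.06, 3.33, -1.83, 1.01, -0.55]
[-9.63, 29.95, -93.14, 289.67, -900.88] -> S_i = -9.63*(-3.11)^i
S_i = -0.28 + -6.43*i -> [-0.28, -6.71, -13.14, -19.57, -26.0]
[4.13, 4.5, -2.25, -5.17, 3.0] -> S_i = Random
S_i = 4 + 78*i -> [4, 82, 160, 238, 316]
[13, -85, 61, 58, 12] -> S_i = Random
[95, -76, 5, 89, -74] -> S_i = Random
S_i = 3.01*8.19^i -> [3.01, 24.65, 201.9, 1653.55, 13542.6]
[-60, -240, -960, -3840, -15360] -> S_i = -60*4^i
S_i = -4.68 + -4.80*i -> [-4.68, -9.48, -14.28, -19.08, -23.88]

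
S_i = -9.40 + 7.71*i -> [-9.4, -1.69, 6.02, 13.73, 21.44]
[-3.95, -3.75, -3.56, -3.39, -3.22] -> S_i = -3.95*0.95^i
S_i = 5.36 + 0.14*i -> [5.36, 5.5, 5.64, 5.78, 5.92]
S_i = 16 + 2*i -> [16, 18, 20, 22, 24]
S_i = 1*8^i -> [1, 8, 64, 512, 4096]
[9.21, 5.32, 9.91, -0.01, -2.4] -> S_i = Random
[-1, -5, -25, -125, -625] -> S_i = -1*5^i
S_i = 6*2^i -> [6, 12, 24, 48, 96]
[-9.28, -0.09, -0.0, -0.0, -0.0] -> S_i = -9.28*0.01^i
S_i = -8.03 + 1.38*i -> [-8.03, -6.65, -5.27, -3.89, -2.51]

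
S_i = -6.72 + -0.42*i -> [-6.72, -7.14, -7.56, -7.98, -8.4]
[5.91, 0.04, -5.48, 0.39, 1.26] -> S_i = Random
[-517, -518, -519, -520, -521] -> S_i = -517 + -1*i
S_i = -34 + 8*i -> [-34, -26, -18, -10, -2]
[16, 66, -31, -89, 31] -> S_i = Random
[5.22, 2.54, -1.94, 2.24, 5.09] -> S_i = Random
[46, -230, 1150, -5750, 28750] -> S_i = 46*-5^i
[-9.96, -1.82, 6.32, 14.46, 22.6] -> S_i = -9.96 + 8.14*i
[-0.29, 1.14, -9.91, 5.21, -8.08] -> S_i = Random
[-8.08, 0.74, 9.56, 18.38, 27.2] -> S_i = -8.08 + 8.82*i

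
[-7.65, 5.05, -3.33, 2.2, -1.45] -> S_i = -7.65*(-0.66)^i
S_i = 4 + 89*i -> [4, 93, 182, 271, 360]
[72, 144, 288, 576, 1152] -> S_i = 72*2^i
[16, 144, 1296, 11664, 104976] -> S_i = 16*9^i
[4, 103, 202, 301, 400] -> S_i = 4 + 99*i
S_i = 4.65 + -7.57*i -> [4.65, -2.92, -10.49, -18.06, -25.63]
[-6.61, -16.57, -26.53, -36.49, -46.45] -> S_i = -6.61 + -9.96*i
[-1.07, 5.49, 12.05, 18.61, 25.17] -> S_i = -1.07 + 6.56*i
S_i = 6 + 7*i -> [6, 13, 20, 27, 34]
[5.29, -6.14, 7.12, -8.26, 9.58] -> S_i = 5.29*(-1.16)^i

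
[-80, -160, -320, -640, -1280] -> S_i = -80*2^i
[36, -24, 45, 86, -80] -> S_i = Random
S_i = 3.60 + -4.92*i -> [3.6, -1.32, -6.24, -11.16, -16.08]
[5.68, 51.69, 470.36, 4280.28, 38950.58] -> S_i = 5.68*9.10^i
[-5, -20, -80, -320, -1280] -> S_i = -5*4^i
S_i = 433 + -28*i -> [433, 405, 377, 349, 321]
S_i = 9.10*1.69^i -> [9.1, 15.38, 25.99, 43.92, 74.23]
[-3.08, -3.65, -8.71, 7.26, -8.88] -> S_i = Random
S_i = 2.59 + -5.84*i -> [2.59, -3.25, -9.09, -14.93, -20.77]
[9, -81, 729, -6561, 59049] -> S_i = 9*-9^i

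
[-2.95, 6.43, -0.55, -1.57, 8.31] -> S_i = Random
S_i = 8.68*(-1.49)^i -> [8.68, -12.93, 19.27, -28.71, 42.78]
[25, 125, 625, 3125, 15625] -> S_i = 25*5^i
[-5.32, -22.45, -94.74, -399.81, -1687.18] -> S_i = -5.32*4.22^i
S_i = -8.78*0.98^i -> [-8.78, -8.6, -8.43, -8.26, -8.1]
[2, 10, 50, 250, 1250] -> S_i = 2*5^i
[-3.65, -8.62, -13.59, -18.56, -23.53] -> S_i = -3.65 + -4.97*i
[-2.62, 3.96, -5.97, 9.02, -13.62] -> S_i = -2.62*(-1.51)^i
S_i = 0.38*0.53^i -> [0.38, 0.2, 0.11, 0.06, 0.03]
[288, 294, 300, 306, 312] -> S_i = 288 + 6*i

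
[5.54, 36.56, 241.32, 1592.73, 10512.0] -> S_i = 5.54*6.60^i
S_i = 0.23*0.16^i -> [0.23, 0.04, 0.01, 0.0, 0.0]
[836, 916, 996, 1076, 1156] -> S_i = 836 + 80*i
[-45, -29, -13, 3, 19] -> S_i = -45 + 16*i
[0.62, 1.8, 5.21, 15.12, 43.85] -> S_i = 0.62*2.90^i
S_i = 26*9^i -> [26, 234, 2106, 18954, 170586]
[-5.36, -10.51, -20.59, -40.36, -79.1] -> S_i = -5.36*1.96^i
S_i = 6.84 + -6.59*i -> [6.84, 0.25, -6.34, -12.93, -19.52]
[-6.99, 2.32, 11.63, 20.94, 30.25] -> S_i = -6.99 + 9.31*i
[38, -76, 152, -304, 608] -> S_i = 38*-2^i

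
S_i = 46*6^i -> [46, 276, 1656, 9936, 59616]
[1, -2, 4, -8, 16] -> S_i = 1*-2^i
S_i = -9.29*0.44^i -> [-9.29, -4.09, -1.8, -0.79, -0.35]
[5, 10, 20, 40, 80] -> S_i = 5*2^i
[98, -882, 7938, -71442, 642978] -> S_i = 98*-9^i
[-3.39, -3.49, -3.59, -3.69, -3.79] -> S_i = -3.39 + -0.10*i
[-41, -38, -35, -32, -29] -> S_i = -41 + 3*i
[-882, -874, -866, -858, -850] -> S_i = -882 + 8*i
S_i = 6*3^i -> [6, 18, 54, 162, 486]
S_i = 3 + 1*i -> [3, 4, 5, 6, 7]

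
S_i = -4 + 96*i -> [-4, 92, 188, 284, 380]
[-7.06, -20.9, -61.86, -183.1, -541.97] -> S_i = -7.06*2.96^i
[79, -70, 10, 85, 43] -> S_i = Random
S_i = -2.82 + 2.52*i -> [-2.82, -0.3, 2.22, 4.74, 7.26]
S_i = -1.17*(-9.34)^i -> [-1.17, 10.93, -102.07, 953.29, -8903.76]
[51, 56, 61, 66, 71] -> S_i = 51 + 5*i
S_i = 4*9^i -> [4, 36, 324, 2916, 26244]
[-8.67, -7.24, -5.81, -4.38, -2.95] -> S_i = -8.67 + 1.43*i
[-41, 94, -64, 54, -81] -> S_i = Random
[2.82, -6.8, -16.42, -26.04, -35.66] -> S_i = 2.82 + -9.62*i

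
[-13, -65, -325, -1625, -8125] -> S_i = -13*5^i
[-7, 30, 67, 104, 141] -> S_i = -7 + 37*i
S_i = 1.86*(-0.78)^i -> [1.86, -1.45, 1.13, -0.88, 0.69]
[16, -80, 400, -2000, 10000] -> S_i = 16*-5^i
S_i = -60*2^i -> [-60, -120, -240, -480, -960]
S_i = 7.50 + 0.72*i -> [7.5, 8.22, 8.94, 9.66, 10.38]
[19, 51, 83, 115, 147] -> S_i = 19 + 32*i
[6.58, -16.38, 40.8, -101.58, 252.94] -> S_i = 6.58*(-2.49)^i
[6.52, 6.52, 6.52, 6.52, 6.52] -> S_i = 6.52*1.00^i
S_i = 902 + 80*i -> [902, 982, 1062, 1142, 1222]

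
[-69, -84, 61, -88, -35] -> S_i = Random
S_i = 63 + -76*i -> [63, -13, -89, -165, -241]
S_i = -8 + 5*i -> [-8, -3, 2, 7, 12]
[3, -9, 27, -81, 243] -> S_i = 3*-3^i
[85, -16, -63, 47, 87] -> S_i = Random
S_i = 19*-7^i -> [19, -133, 931, -6517, 45619]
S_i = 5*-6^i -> [5, -30, 180, -1080, 6480]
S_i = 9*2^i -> [9, 18, 36, 72, 144]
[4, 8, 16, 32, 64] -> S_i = 4*2^i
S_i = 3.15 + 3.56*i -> [3.15, 6.71, 10.27, 13.83, 17.39]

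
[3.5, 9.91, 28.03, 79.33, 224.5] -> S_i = 3.50*2.83^i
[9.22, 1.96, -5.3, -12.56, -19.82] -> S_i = 9.22 + -7.26*i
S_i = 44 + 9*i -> [44, 53, 62, 71, 80]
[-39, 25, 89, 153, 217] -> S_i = -39 + 64*i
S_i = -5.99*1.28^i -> [-5.99, -7.67, -9.81, -12.56, -16.08]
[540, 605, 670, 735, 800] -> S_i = 540 + 65*i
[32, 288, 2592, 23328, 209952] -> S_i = 32*9^i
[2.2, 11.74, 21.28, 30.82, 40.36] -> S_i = 2.20 + 9.54*i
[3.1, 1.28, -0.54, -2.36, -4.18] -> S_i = 3.10 + -1.82*i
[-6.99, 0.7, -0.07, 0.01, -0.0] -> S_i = -6.99*(-0.10)^i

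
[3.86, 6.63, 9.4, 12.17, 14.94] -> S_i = 3.86 + 2.77*i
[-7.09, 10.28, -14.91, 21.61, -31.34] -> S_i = -7.09*(-1.45)^i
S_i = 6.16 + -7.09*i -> [6.16, -0.93, -8.02, -15.11, -22.2]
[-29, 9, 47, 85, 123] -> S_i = -29 + 38*i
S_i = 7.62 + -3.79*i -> [7.62, 3.83, 0.04, -3.75, -7.54]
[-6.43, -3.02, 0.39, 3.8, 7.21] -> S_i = -6.43 + 3.41*i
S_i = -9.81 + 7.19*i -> [-9.81, -2.62, 4.57, 11.76, 18.95]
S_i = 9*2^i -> [9, 18, 36, 72, 144]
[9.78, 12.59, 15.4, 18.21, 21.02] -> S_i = 9.78 + 2.81*i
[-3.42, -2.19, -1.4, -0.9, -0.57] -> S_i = -3.42*0.64^i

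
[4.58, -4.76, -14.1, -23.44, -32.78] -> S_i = 4.58 + -9.34*i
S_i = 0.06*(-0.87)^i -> [0.06, -0.05, 0.05, -0.04, 0.03]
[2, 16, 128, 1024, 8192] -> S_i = 2*8^i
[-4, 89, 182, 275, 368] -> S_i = -4 + 93*i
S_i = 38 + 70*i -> [38, 108, 178, 248, 318]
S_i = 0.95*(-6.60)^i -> [0.95, -6.27, 41.38, -273.12, 1802.6]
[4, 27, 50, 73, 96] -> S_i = 4 + 23*i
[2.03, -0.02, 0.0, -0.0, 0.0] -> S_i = 2.03*(-0.01)^i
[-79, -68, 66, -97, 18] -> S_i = Random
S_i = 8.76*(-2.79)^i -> [8.76, -24.44, 68.19, -190.25, 530.79]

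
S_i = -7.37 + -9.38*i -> [-7.37, -16.75, -26.13, -35.51, -44.89]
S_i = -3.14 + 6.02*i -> [-3.14, 2.88, 8.9, 14.92, 20.94]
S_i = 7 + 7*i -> [7, 14, 21, 28, 35]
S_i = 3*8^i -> [3, 24, 192, 1536, 12288]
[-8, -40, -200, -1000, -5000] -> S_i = -8*5^i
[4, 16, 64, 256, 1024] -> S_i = 4*4^i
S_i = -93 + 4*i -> [-93, -89, -85, -81, -77]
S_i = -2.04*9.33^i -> [-2.04, -19.03, -177.58, -1656.82, -15458.12]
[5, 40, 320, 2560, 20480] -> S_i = 5*8^i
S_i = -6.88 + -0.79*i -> [-6.88, -7.67, -8.46, -9.25, -10.04]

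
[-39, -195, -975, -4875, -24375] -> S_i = -39*5^i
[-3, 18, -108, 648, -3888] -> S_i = -3*-6^i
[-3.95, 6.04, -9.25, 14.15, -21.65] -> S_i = -3.95*(-1.53)^i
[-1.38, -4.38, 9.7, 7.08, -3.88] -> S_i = Random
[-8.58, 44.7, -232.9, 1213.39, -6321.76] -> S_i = -8.58*(-5.21)^i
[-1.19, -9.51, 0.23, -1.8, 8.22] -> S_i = Random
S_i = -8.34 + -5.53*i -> [-8.34, -13.87, -19.4, -24.93, -30.46]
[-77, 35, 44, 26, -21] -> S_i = Random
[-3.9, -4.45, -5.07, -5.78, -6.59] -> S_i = -3.90*1.14^i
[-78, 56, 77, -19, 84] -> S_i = Random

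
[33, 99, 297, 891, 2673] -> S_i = 33*3^i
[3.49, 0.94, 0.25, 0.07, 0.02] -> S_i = 3.49*0.27^i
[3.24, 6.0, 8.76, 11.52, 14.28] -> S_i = 3.24 + 2.76*i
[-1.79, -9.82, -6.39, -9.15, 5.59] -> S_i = Random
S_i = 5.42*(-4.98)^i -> [5.42, -26.99, 134.42, -669.4, 3333.62]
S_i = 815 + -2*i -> [815, 813, 811, 809, 807]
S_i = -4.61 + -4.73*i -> [-4.61, -9.34, -14.07, -18.8, -23.53]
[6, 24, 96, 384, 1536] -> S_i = 6*4^i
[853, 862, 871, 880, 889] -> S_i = 853 + 9*i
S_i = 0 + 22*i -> [0, 22, 44, 66, 88]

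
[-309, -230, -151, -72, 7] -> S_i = -309 + 79*i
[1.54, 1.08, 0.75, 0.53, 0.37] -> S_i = 1.54*0.70^i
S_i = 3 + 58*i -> [3, 61, 119, 177, 235]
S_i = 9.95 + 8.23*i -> [9.95, 18.18, 26.41, 34.64, 42.87]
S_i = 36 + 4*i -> [36, 40, 44, 48, 52]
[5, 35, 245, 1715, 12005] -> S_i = 5*7^i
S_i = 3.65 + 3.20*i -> [3.65, 6.85, 10.05, 13.25, 16.45]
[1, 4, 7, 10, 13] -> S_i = 1 + 3*i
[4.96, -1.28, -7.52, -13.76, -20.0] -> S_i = 4.96 + -6.24*i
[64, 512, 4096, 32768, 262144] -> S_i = 64*8^i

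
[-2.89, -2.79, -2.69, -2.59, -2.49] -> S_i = -2.89 + 0.10*i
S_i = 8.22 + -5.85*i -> [8.22, 2.37, -3.48, -9.33, -15.18]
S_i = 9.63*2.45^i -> [9.63, 23.59, 57.8, 141.62, 346.97]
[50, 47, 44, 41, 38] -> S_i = 50 + -3*i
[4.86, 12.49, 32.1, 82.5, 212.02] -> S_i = 4.86*2.57^i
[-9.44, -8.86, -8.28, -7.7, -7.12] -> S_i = -9.44 + 0.58*i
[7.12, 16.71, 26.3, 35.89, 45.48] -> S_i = 7.12 + 9.59*i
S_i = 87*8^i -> [87, 696, 5568, 44544, 356352]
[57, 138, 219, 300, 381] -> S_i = 57 + 81*i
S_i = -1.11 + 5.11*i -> [-1.11, 4.0, 9.11, 14.22, 19.33]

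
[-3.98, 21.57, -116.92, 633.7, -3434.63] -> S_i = -3.98*(-5.42)^i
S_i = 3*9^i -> [3, 27, 243, 2187, 19683]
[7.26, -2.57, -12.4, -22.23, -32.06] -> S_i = 7.26 + -9.83*i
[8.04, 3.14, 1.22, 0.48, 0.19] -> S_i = 8.04*0.39^i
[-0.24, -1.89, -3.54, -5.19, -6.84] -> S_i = -0.24 + -1.65*i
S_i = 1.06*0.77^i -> [1.06, 0.82, 0.63, 0.48, 0.37]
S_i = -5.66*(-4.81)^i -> [-5.66, 27.22, -130.95, 629.87, -3029.68]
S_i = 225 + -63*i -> [225, 162, 99, 36, -27]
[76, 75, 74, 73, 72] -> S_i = 76 + -1*i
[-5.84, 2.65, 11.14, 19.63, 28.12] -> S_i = -5.84 + 8.49*i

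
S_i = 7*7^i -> [7, 49, 343, 2401, 16807]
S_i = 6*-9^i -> [6, -54, 486, -4374, 39366]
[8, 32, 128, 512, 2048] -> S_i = 8*4^i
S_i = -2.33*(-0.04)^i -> [-2.33, 0.09, -0.0, 0.0, -0.0]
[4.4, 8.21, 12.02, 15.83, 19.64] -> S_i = 4.40 + 3.81*i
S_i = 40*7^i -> [40, 280, 1960, 13720, 96040]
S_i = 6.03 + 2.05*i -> [6.03, 8.08, 10.13, 12.18, 14.23]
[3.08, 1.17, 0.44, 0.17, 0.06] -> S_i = 3.08*0.38^i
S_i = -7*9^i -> [-7, -63, -567, -5103, -45927]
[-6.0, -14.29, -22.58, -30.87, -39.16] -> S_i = -6.00 + -8.29*i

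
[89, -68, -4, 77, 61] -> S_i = Random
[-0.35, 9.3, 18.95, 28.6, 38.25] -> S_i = -0.35 + 9.65*i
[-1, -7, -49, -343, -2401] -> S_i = -1*7^i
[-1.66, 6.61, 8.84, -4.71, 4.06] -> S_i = Random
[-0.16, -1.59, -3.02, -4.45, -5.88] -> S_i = -0.16 + -1.43*i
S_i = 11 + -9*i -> [11, 2, -7, -16, -25]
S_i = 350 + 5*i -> [350, 355, 360, 365, 370]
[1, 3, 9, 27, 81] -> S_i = 1*3^i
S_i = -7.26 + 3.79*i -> [-7.26, -3.47, 0.32, 4.11, 7.9]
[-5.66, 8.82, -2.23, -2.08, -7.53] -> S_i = Random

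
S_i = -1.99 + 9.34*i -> [-1.99, 7.35, 16.69, 26.03, 35.37]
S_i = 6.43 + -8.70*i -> [6.43, -2.27, -10.97, -19.67, -28.37]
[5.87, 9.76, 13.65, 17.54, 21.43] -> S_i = 5.87 + 3.89*i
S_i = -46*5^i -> [-46, -230, -1150, -5750, -28750]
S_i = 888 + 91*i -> [888, 979, 1070, 1161, 1252]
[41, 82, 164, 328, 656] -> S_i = 41*2^i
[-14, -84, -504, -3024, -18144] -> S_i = -14*6^i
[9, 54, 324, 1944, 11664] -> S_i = 9*6^i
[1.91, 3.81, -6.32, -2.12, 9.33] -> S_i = Random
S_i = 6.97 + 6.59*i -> [6.97, 13.56, 20.15, 26.74, 33.33]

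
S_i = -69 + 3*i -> [-69, -66, -63, -60, -57]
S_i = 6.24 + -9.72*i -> [6.24, -3.48, -13.2, -22.92, -32.64]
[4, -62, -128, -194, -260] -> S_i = 4 + -66*i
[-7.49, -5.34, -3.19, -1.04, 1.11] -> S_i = -7.49 + 2.15*i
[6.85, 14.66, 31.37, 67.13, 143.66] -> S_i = 6.85*2.14^i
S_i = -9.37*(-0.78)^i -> [-9.37, 7.31, -5.7, 4.45, -3.47]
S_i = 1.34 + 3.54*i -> [1.34, 4.88, 8.42, 11.96, 15.5]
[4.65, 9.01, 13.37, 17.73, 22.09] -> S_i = 4.65 + 4.36*i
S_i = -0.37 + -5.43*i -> [-0.37, -5.8, -11.23, -16.66, -22.09]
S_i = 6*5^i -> [6, 30, 150, 750, 3750]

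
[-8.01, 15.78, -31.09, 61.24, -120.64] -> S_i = -8.01*(-1.97)^i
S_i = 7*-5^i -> [7, -35, 175, -875, 4375]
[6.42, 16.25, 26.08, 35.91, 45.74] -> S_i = 6.42 + 9.83*i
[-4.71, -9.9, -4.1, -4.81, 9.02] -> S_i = Random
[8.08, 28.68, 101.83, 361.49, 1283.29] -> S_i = 8.08*3.55^i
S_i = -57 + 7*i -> [-57, -50, -43, -36, -29]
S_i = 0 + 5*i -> [0, 5, 10, 15, 20]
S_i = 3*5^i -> [3, 15, 75, 375, 1875]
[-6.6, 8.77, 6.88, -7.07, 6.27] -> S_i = Random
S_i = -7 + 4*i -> [-7, -3, 1, 5, 9]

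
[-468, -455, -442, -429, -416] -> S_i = -468 + 13*i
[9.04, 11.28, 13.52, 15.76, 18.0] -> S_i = 9.04 + 2.24*i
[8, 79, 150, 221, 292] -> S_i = 8 + 71*i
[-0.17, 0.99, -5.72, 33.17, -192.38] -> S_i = -0.17*(-5.80)^i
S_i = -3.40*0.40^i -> [-3.4, -1.36, -0.54, -0.22, -0.09]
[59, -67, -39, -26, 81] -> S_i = Random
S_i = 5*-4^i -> [5, -20, 80, -320, 1280]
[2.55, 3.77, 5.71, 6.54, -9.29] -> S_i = Random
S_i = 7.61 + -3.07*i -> [7.61, 4.54, 1.47, -1.6, -4.67]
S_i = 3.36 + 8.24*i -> [3.36, 11.6, 19.84, 28.08, 36.32]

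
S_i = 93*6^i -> [93, 558, 3348, 20088, 120528]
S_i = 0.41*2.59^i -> [0.41, 1.06, 2.75, 7.12, 18.45]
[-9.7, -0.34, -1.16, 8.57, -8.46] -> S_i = Random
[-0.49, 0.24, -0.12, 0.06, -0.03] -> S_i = -0.49*(-0.49)^i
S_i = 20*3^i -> [20, 60, 180, 540, 1620]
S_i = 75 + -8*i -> [75, 67, 59, 51, 43]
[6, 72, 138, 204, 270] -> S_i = 6 + 66*i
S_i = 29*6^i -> [29, 174, 1044, 6264, 37584]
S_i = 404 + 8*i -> [404, 412, 420, 428, 436]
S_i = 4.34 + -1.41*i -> [4.34, 2.93, 1.52, 0.11, -1.3]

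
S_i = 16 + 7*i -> [16, 23, 30, 37, 44]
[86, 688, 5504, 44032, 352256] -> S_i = 86*8^i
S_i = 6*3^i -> [6, 18, 54, 162, 486]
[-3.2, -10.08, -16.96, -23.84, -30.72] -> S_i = -3.20 + -6.88*i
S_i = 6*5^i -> [6, 30, 150, 750, 3750]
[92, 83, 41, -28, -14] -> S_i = Random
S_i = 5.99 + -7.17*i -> [5.99, -1.18, -8.35, -15.52, -22.69]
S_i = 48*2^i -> [48, 96, 192, 384, 768]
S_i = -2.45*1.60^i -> [-2.45, -3.92, -6.27, -10.04, -16.06]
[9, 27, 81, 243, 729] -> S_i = 9*3^i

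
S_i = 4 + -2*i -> [4, 2, 0, -2, -4]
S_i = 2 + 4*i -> [2, 6, 10, 14, 18]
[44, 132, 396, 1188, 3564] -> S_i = 44*3^i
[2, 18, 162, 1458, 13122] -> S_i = 2*9^i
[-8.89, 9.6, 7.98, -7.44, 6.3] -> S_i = Random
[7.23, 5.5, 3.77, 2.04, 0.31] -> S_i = 7.23 + -1.73*i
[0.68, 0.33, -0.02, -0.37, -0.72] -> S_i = 0.68 + -0.35*i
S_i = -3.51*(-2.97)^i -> [-3.51, 10.42, -30.96, 91.96, -273.11]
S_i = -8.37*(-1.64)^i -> [-8.37, 13.73, -22.51, 36.92, -60.55]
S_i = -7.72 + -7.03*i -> [-7.72, -14.75, -21.78, -28.81, -35.84]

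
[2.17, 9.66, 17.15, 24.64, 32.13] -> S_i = 2.17 + 7.49*i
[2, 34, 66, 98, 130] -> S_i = 2 + 32*i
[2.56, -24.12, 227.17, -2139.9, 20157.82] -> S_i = 2.56*(-9.42)^i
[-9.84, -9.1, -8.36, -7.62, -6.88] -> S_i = -9.84 + 0.74*i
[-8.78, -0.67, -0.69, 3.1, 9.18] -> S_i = Random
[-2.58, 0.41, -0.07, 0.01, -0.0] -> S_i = -2.58*(-0.16)^i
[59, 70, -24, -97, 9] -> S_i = Random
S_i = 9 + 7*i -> [9, 16, 23, 30, 37]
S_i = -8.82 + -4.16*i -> [-8.82, -12.98, -17.14, -21.3, -25.46]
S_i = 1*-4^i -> [1, -4, 16, -64, 256]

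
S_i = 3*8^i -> [3, 24, 192, 1536, 12288]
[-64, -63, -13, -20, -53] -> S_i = Random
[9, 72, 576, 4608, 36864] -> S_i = 9*8^i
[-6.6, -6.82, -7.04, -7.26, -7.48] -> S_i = -6.60 + -0.22*i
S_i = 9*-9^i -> [9, -81, 729, -6561, 59049]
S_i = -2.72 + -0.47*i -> [-2.72, -3.19, -3.66, -4.13, -4.6]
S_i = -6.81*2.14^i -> [-6.81, -14.57, -31.19, -66.74, -142.82]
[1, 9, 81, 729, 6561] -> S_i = 1*9^i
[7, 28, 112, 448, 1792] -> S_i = 7*4^i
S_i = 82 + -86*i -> [82, -4, -90, -176, -262]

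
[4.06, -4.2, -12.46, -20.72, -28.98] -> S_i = 4.06 + -8.26*i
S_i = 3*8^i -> [3, 24, 192, 1536, 12288]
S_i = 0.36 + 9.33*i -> [0.36, 9.69, 19.02, 28.35, 37.68]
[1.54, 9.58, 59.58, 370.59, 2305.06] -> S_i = 1.54*6.22^i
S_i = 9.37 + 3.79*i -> [9.37, 13.16, 16.95, 20.74, 24.53]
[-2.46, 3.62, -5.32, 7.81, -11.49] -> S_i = -2.46*(-1.47)^i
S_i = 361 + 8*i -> [361, 369, 377, 385, 393]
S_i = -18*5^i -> [-18, -90, -450, -2250, -11250]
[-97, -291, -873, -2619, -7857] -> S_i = -97*3^i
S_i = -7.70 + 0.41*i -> [-7.7, -7.29, -6.88, -6.47, -6.06]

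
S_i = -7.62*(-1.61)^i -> [-7.62, 12.27, -19.75, 31.8, -51.2]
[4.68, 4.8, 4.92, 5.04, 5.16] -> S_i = 4.68 + 0.12*i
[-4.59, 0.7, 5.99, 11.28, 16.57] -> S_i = -4.59 + 5.29*i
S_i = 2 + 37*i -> [2, 39, 76, 113, 150]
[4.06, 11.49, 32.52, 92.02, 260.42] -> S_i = 4.06*2.83^i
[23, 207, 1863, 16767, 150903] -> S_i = 23*9^i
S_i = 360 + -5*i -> [360, 355, 350, 345, 340]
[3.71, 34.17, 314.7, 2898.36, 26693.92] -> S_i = 3.71*9.21^i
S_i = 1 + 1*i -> [1, 2, 3, 4, 5]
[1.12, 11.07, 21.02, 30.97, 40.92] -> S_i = 1.12 + 9.95*i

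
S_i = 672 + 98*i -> [672, 770, 868, 966, 1064]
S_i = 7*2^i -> [7, 14, 28, 56, 112]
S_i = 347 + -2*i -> [347, 345, 343, 341, 339]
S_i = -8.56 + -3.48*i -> [-8.56, -12.04, -15.52, -19.0, -22.48]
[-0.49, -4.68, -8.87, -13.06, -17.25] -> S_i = -0.49 + -4.19*i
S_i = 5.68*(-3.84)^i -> [5.68, -21.81, 83.76, -321.62, 1235.02]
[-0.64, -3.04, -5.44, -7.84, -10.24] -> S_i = -0.64 + -2.40*i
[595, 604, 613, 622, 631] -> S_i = 595 + 9*i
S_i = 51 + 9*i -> [51, 60, 69, 78, 87]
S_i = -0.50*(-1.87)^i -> [-0.5, 0.94, -1.75, 3.27, -6.11]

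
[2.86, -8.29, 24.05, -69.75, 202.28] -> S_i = 2.86*(-2.90)^i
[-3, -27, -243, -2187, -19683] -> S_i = -3*9^i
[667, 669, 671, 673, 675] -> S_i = 667 + 2*i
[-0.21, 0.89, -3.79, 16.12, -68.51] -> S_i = -0.21*(-4.25)^i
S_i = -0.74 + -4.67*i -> [-0.74, -5.41, -10.08, -14.75, -19.42]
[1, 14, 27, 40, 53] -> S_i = 1 + 13*i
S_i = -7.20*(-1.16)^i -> [-7.2, 8.35, -9.69, 11.24, -13.04]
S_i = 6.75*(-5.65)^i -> [6.75, -38.14, 215.48, -1217.44, 6878.56]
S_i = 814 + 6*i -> [814, 820, 826, 832, 838]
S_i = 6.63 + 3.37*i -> [6.63, 10.0, 13.37, 16.74, 20.11]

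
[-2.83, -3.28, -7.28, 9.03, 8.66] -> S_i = Random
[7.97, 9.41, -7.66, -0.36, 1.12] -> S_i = Random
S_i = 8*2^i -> [8, 16, 32, 64, 128]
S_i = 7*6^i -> [7, 42, 252, 1512, 9072]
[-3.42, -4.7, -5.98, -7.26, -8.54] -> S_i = -3.42 + -1.28*i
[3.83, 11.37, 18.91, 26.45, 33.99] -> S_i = 3.83 + 7.54*i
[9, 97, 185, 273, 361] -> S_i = 9 + 88*i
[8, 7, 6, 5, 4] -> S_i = 8 + -1*i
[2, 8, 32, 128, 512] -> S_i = 2*4^i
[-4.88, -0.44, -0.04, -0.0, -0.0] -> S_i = -4.88*0.09^i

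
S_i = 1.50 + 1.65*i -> [1.5, 3.15, 4.8, 6.45, 8.1]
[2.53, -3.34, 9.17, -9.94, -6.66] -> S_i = Random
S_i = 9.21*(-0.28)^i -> [9.21, -2.58, 0.72, -0.2, 0.06]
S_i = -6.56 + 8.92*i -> [-6.56, 2.36, 11.28, 20.2, 29.12]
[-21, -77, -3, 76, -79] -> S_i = Random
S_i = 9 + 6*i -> [9, 15, 21, 27, 33]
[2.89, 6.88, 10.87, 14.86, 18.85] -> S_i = 2.89 + 3.99*i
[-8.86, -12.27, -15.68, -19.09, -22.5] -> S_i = -8.86 + -3.41*i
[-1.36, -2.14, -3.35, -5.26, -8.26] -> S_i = -1.36*1.57^i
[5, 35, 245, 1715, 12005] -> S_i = 5*7^i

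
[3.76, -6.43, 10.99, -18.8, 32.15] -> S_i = 3.76*(-1.71)^i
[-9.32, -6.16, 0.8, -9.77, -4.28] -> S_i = Random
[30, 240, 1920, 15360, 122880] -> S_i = 30*8^i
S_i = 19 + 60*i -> [19, 79, 139, 199, 259]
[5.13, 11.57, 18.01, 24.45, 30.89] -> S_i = 5.13 + 6.44*i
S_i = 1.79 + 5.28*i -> [1.79, 7.07, 12.35, 17.63, 22.91]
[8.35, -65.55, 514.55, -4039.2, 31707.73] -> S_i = 8.35*(-7.85)^i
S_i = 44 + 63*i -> [44, 107, 170, 233, 296]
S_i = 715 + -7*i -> [715, 708, 701, 694, 687]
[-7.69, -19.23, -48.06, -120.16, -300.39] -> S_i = -7.69*2.50^i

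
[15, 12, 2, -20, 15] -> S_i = Random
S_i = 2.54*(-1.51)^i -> [2.54, -3.84, 5.79, -8.75, 13.21]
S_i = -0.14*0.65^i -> [-0.14, -0.09, -0.06, -0.04, -0.02]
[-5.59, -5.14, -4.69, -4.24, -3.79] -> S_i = -5.59 + 0.45*i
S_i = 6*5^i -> [6, 30, 150, 750, 3750]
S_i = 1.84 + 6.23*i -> [1.84, 8.07, 14.3, 20.53, 26.76]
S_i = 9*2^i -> [9, 18, 36, 72, 144]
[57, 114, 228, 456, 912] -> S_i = 57*2^i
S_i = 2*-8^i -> [2, -16, 128, -1024, 8192]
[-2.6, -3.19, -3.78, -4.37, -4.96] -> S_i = -2.60 + -0.59*i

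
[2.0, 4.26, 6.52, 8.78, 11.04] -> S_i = 2.00 + 2.26*i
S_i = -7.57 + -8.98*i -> [-7.57, -16.55, -25.53, -34.51, -43.49]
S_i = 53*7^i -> [53, 371, 2597, 18179, 127253]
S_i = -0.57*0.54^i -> [-0.57, -0.31, -0.17, -0.09, -0.05]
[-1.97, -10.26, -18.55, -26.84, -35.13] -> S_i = -1.97 + -8.29*i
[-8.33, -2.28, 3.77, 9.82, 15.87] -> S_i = -8.33 + 6.05*i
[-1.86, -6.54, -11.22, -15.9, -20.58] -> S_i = -1.86 + -4.68*i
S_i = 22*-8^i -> [22, -176, 1408, -11264, 90112]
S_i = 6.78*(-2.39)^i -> [6.78, -16.2, 38.73, -92.56, 221.22]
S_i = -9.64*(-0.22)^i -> [-9.64, 2.12, -0.47, 0.1, -0.02]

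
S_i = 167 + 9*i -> [167, 176, 185, 194, 203]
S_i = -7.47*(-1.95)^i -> [-7.47, 14.57, -28.4, 55.39, -108.01]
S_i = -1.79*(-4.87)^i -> [-1.79, 8.72, -42.45, 206.75, -1006.86]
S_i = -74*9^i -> [-74, -666, -5994, -53946, -485514]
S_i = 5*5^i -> [5, 25, 125, 625, 3125]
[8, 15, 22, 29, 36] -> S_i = 8 + 7*i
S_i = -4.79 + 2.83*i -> [-4.79, -1.96, 0.87, 3.7, 6.53]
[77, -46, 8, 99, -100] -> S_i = Random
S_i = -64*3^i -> [-64, -192, -576, -1728, -5184]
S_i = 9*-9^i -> [9, -81, 729, -6561, 59049]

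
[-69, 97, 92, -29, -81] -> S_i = Random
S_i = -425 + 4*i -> [-425, -421, -417, -413, -409]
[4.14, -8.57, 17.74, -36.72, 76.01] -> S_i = 4.14*(-2.07)^i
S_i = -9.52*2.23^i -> [-9.52, -21.23, -47.34, -105.57, -235.43]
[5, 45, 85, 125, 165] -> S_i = 5 + 40*i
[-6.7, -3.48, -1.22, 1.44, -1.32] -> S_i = Random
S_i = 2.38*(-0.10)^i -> [2.38, -0.24, 0.02, -0.0, 0.0]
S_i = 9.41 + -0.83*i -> [9.41, 8.58, 7.75, 6.92, 6.09]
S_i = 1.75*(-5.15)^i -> [1.75, -9.01, 46.41, -239.03, 1231.03]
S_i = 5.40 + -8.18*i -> [5.4, -2.78, -10.96, -19.14, -27.32]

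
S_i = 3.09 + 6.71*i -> [3.09, 9.8, 16.51, 23.22, 29.93]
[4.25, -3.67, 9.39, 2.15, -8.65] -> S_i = Random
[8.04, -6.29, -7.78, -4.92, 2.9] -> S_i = Random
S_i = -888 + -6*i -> [-888, -894, -900, -906, -912]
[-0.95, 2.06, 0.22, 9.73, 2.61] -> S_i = Random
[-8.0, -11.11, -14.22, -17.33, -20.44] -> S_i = -8.00 + -3.11*i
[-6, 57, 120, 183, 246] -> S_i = -6 + 63*i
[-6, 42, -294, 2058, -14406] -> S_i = -6*-7^i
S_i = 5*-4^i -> [5, -20, 80, -320, 1280]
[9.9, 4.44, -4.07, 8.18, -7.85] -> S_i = Random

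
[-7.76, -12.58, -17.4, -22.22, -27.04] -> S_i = -7.76 + -4.82*i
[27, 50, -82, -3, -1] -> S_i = Random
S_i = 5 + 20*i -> [5, 25, 45, 65, 85]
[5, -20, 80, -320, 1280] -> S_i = 5*-4^i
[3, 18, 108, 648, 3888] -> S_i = 3*6^i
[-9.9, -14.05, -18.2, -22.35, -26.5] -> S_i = -9.90 + -4.15*i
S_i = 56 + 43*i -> [56, 99, 142, 185, 228]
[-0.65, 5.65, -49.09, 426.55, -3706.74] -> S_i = -0.65*(-8.69)^i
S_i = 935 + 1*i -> [935, 936, 937, 938, 939]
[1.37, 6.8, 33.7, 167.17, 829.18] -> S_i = 1.37*4.96^i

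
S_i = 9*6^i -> [9, 54, 324, 1944, 11664]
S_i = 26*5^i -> [26, 130, 650, 3250, 16250]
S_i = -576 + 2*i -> [-576, -574, -572, -570, -568]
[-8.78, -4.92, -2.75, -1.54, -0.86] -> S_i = -8.78*0.56^i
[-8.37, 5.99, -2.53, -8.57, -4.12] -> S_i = Random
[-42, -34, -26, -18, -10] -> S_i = -42 + 8*i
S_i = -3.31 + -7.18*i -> [-3.31, -10.49, -17.67, -24.85, -32.03]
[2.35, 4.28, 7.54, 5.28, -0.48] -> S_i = Random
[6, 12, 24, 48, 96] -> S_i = 6*2^i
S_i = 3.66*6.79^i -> [3.66, 24.85, 168.74, 1145.75, 7779.65]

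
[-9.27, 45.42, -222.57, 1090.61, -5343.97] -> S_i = -9.27*(-4.90)^i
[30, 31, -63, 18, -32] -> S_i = Random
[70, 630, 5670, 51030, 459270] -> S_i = 70*9^i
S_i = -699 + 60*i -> [-699, -639, -579, -519, -459]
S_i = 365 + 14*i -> [365, 379, 393, 407, 421]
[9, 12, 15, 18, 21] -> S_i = 9 + 3*i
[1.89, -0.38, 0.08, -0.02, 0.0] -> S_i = 1.89*(-0.20)^i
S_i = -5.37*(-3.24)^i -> [-5.37, 17.4, -56.37, 182.65, -591.77]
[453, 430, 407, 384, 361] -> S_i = 453 + -23*i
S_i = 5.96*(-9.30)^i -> [5.96, -55.43, 515.48, -4793.97, 44583.9]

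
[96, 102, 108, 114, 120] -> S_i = 96 + 6*i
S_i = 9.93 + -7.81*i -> [9.93, 2.12, -5.69, -13.5, -21.31]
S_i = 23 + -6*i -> [23, 17, 11, 5, -1]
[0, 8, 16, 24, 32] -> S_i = 0 + 8*i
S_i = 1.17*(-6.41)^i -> [1.17, -7.5, 48.07, -308.15, 1975.23]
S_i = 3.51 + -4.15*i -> [3.51, -0.64, -4.79, -8.94, -13.09]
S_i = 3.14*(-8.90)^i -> [3.14, -27.95, 248.72, -2213.6, 19701.06]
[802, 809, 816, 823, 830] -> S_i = 802 + 7*i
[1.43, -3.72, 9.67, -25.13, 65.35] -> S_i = 1.43*(-2.60)^i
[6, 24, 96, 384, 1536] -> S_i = 6*4^i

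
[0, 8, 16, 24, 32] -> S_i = 0 + 8*i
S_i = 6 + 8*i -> [6, 14, 22, 30, 38]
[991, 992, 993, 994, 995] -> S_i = 991 + 1*i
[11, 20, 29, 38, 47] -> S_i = 11 + 9*i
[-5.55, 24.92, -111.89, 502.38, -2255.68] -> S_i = -5.55*(-4.49)^i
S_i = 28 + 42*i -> [28, 70, 112, 154, 196]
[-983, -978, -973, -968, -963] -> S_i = -983 + 5*i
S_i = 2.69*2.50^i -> [2.69, 6.72, 16.81, 42.03, 105.08]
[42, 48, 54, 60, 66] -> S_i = 42 + 6*i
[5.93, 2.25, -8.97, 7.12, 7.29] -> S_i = Random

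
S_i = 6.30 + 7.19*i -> [6.3, 13.49, 20.68, 27.87, 35.06]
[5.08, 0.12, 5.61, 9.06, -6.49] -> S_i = Random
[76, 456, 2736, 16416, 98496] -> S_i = 76*6^i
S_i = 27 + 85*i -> [27, 112, 197, 282, 367]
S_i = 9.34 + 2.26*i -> [9.34, 11.6, 13.86, 16.12, 18.38]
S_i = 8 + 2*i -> [8, 10, 12, 14, 16]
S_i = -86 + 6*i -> [-86, -80, -74, -68, -62]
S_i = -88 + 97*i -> [-88, 9, 106, 203, 300]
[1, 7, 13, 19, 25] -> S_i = 1 + 6*i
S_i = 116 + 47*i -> [116, 163, 210, 257, 304]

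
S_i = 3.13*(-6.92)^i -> [3.13, -21.66, 149.88, -1037.2, 7177.43]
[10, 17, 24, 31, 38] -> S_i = 10 + 7*i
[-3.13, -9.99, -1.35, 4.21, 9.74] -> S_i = Random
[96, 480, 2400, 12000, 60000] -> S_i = 96*5^i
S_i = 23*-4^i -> [23, -92, 368, -1472, 5888]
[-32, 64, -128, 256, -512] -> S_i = -32*-2^i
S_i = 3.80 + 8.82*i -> [3.8, 12.62, 21.44, 30.26, 39.08]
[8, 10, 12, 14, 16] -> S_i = 8 + 2*i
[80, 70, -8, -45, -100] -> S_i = Random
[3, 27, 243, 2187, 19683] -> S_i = 3*9^i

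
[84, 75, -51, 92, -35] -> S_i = Random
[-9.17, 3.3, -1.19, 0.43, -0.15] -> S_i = -9.17*(-0.36)^i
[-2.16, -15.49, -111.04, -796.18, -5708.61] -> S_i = -2.16*7.17^i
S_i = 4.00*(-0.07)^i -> [4.0, -0.28, 0.02, -0.0, 0.0]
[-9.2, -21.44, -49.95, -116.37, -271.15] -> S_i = -9.20*2.33^i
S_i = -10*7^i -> [-10, -70, -490, -3430, -24010]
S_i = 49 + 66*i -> [49, 115, 181, 247, 313]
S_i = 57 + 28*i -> [57, 85, 113, 141, 169]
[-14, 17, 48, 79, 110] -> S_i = -14 + 31*i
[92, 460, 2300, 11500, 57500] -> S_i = 92*5^i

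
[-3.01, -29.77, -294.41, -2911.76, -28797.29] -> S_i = -3.01*9.89^i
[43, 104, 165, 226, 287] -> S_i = 43 + 61*i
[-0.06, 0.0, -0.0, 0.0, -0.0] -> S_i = -0.06*(-0.05)^i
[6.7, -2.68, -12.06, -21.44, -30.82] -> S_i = 6.70 + -9.38*i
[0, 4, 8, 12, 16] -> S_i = 0 + 4*i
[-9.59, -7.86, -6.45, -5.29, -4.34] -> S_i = -9.59*0.82^i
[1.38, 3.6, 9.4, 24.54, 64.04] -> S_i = 1.38*2.61^i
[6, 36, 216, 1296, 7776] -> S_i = 6*6^i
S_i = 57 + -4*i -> [57, 53, 49, 45, 41]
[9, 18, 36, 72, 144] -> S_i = 9*2^i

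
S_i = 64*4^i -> [64, 256, 1024, 4096, 16384]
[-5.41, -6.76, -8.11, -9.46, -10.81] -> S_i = -5.41 + -1.35*i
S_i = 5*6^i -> [5, 30, 180, 1080, 6480]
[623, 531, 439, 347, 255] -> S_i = 623 + -92*i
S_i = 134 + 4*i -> [134, 138, 142, 146, 150]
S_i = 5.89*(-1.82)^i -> [5.89, -10.72, 19.51, -35.51, 64.63]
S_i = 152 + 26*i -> [152, 178, 204, 230, 256]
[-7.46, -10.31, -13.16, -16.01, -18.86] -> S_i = -7.46 + -2.85*i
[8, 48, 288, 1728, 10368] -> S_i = 8*6^i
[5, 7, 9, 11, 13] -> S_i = 5 + 2*i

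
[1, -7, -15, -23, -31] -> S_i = 1 + -8*i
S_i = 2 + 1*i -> [2, 3, 4, 5, 6]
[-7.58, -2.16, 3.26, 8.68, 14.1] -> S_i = -7.58 + 5.42*i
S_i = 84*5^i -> [84, 420, 2100, 10500, 52500]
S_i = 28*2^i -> [28, 56, 112, 224, 448]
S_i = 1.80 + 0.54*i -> [1.8, 2.34, 2.88, 3.42, 3.96]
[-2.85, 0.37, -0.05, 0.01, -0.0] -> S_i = -2.85*(-0.13)^i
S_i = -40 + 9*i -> [-40, -31, -22, -13, -4]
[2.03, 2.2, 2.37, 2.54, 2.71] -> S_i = 2.03 + 0.17*i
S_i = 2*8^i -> [2, 16, 128, 1024, 8192]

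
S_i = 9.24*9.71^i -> [9.24, 89.72, 871.19, 8459.21, 82138.9]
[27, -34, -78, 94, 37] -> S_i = Random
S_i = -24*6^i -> [-24, -144, -864, -5184, -31104]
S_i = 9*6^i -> [9, 54, 324, 1944, 11664]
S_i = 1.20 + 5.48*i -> [1.2, 6.68, 12.16, 17.64, 23.12]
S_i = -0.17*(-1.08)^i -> [-0.17, 0.18, -0.2, 0.21, -0.23]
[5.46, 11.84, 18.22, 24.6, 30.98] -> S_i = 5.46 + 6.38*i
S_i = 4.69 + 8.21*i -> [4.69, 12.9, 21.11, 29.32, 37.53]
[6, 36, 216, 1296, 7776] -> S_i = 6*6^i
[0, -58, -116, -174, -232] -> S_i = 0 + -58*i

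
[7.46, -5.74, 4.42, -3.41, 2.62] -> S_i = 7.46*(-0.77)^i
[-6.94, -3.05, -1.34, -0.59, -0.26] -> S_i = -6.94*0.44^i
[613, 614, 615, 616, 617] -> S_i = 613 + 1*i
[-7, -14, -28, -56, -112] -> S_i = -7*2^i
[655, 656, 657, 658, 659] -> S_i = 655 + 1*i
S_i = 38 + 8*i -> [38, 46, 54, 62, 70]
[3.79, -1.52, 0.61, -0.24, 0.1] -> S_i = 3.79*(-0.40)^i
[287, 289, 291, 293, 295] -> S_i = 287 + 2*i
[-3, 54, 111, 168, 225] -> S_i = -3 + 57*i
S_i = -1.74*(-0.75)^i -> [-1.74, 1.3, -0.98, 0.73, -0.55]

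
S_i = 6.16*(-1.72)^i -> [6.16, -10.6, 18.22, -31.34, 53.91]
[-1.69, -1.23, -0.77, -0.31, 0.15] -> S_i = -1.69 + 0.46*i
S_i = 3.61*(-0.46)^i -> [3.61, -1.66, 0.76, -0.35, 0.16]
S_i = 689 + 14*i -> [689, 703, 717, 731, 745]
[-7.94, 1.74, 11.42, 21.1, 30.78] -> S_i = -7.94 + 9.68*i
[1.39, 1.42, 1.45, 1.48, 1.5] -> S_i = 1.39*1.02^i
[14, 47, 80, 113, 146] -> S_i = 14 + 33*i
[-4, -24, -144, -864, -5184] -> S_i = -4*6^i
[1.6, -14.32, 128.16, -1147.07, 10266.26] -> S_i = 1.60*(-8.95)^i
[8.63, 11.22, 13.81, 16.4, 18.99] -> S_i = 8.63 + 2.59*i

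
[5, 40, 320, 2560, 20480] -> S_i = 5*8^i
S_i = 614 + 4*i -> [614, 618, 622, 626, 630]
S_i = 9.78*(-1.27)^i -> [9.78, -12.42, 15.77, -20.03, 25.44]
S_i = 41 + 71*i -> [41, 112, 183, 254, 325]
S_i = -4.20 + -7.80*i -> [-4.2, -12.0, -19.8, -27.6, -35.4]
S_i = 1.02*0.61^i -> [1.02, 0.62, 0.38, 0.23, 0.14]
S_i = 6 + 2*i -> [6, 8, 10, 12, 14]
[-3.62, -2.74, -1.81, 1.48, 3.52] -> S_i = Random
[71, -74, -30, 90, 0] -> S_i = Random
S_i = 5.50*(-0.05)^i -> [5.5, -0.28, 0.01, -0.0, 0.0]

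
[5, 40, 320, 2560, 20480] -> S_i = 5*8^i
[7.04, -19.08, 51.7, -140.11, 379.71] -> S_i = 7.04*(-2.71)^i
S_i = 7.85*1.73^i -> [7.85, 13.58, 23.49, 40.65, 70.32]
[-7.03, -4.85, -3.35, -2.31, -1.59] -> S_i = -7.03*0.69^i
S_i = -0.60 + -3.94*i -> [-0.6, -4.54, -8.48, -12.42, -16.36]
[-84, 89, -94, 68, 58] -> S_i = Random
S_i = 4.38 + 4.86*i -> [4.38, 9.24, 14.1, 18.96, 23.82]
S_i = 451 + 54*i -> [451, 505, 559, 613, 667]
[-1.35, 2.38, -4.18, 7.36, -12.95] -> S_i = -1.35*(-1.76)^i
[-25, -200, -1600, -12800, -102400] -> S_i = -25*8^i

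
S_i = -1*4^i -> [-1, -4, -16, -64, -256]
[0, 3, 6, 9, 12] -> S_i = 0 + 3*i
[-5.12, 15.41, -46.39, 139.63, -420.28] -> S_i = -5.12*(-3.01)^i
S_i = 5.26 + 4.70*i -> [5.26, 9.96, 14.66, 19.36, 24.06]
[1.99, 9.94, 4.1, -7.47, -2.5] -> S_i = Random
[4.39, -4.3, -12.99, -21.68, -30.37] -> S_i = 4.39 + -8.69*i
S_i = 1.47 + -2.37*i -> [1.47, -0.9, -3.27, -5.64, -8.01]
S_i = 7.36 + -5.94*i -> [7.36, 1.42, -4.52, -10.46, -16.4]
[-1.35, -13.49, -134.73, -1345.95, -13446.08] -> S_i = -1.35*9.99^i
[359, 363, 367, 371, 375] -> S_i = 359 + 4*i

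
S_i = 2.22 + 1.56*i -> [2.22, 3.78, 5.34, 6.9, 8.46]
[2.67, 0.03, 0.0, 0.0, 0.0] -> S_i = 2.67*0.01^i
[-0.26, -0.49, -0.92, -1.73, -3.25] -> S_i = -0.26*1.88^i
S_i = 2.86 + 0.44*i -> [2.86, 3.3, 3.74, 4.18, 4.62]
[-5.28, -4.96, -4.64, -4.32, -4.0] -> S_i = -5.28 + 0.32*i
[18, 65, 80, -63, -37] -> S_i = Random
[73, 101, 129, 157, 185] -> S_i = 73 + 28*i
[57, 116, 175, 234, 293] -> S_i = 57 + 59*i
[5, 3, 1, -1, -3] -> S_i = 5 + -2*i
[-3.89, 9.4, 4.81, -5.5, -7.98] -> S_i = Random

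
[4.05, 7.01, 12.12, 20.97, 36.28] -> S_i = 4.05*1.73^i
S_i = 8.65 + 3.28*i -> [8.65, 11.93, 15.21, 18.49, 21.77]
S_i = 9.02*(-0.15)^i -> [9.02, -1.35, 0.2, -0.03, 0.0]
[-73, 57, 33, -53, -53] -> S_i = Random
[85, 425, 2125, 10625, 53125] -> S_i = 85*5^i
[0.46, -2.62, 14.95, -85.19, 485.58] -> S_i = 0.46*(-5.70)^i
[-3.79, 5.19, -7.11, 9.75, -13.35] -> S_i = -3.79*(-1.37)^i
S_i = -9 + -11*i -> [-9, -20, -31, -42, -53]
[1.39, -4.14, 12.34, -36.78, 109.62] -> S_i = 1.39*(-2.98)^i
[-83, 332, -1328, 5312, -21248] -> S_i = -83*-4^i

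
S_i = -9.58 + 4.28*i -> [-9.58, -5.3, -1.02, 3.26, 7.54]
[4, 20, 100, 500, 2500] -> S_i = 4*5^i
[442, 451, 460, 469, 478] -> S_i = 442 + 9*i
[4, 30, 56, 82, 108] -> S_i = 4 + 26*i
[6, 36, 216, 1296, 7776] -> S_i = 6*6^i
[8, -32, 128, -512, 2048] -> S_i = 8*-4^i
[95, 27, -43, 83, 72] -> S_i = Random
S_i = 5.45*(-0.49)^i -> [5.45, -2.67, 1.31, -0.64, 0.31]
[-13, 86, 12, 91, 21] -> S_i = Random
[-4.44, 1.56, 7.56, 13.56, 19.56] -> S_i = -4.44 + 6.00*i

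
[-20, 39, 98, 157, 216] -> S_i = -20 + 59*i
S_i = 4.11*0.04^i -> [4.11, 0.16, 0.01, 0.0, 0.0]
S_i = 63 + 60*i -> [63, 123, 183, 243, 303]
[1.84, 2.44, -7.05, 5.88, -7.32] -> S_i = Random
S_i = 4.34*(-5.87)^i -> [4.34, -25.48, 149.54, -877.82, 5152.79]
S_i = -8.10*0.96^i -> [-8.1, -7.78, -7.46, -7.17, -6.88]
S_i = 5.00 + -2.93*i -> [5.0, 2.07, -0.86, -3.79, -6.72]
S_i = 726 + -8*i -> [726, 718, 710, 702, 694]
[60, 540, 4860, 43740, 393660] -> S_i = 60*9^i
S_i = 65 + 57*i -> [65, 122, 179, 236, 293]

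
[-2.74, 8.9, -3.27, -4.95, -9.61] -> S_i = Random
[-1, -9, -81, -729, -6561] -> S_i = -1*9^i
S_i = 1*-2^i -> [1, -2, 4, -8, 16]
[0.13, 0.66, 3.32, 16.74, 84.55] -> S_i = 0.13*5.05^i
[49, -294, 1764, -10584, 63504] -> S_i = 49*-6^i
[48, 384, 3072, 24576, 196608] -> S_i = 48*8^i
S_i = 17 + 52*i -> [17, 69, 121, 173, 225]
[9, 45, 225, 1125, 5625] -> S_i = 9*5^i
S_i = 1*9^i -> [1, 9, 81, 729, 6561]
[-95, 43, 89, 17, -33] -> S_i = Random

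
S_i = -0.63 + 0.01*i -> [-0.63, -0.62, -0.61, -0.6, -0.59]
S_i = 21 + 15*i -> [21, 36, 51, 66, 81]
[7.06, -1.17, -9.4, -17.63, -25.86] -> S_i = 7.06 + -8.23*i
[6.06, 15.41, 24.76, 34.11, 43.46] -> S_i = 6.06 + 9.35*i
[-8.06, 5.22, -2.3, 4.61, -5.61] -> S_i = Random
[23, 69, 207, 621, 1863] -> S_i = 23*3^i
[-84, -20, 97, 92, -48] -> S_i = Random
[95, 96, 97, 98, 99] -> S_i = 95 + 1*i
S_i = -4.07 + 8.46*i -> [-4.07, 4.39, 12.85, 21.31, 29.77]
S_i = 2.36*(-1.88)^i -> [2.36, -4.44, 8.34, -15.68, 29.48]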